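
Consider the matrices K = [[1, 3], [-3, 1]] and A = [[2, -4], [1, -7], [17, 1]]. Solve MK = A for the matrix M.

Right-multiplying both sides by K⁻¹ gives M = AK⁻¹.
det K = 10, so K⁻¹ = [[1/10, -3/10], [3/10, 1/10]].
M = AK⁻¹ = [[2, -4], [1, -7], [17, 1]] · [[1/10, -3/10], [3/10, 1/10]] = [[-1, -1], [-2, -1], [2, -5]].

M = [[-1, -1], [-2, -1], [2, -5]]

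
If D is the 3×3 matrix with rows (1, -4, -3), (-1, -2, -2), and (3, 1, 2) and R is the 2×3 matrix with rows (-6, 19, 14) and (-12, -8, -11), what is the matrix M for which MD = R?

M = [[-6, 3, 1], [-1, 5, -2]]

D is on the right of M, so right-multiply by D⁻¹: M = RD⁻¹.
det D = -1, so D⁻¹ = [[2, -5, -2], [4, -11, -5], [-5, 13, 6]].
M = RD⁻¹ = [[-6, 19, 14], [-12, -8, -11]] · [[2, -5, -2], [4, -11, -5], [-5, 13, 6]] = [[-6, 3, 1], [-1, 5, -2]].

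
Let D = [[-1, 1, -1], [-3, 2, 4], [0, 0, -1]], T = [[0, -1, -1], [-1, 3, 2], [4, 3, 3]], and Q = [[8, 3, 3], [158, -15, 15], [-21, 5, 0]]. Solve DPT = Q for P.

P = [[-3, 0, -4], [2, -5, 2], [2, -5, 4]]

Isolating P: multiply by D⁻¹ from the left and T⁻¹ from the right, so P = D⁻¹QT⁻¹.
det D = -1, so D⁻¹ = [[2, -1, -6], [3, -1, -7], [0, 0, -1]].
det T = 4, so T⁻¹ = [[3/4, 0, 1/4], [11/4, 1, 1/4], [-15/4, -1, -1/4]].
D⁻¹Q = [[-16, -9, -9], [13, -11, -6], [21, -5, 0]].
P = (D⁻¹Q)T⁻¹ = [[-3, 0, -4], [2, -5, 2], [2, -5, 4]].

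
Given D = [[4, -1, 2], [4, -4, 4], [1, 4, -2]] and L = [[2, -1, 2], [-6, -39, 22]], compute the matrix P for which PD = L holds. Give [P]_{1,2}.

Right-multiplying both sides by D⁻¹ gives P = LD⁻¹.
det D = -4, so D⁻¹ = [[2, -3/2, -1], [-3, 5/2, 2], [-5, 17/4, 3]].
P = LD⁻¹ = [[2, -1, 2], [-6, -39, 22]] · [[2, -3/2, -1], [-3, 5/2, 2], [-5, 17/4, 3]] = [[-3, 3, 2], [-5, 5, -6]].

3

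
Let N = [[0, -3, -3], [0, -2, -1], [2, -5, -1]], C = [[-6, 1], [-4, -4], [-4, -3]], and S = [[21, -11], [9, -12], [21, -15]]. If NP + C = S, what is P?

P = [[0, 4], [-4, 4], [-5, 0]]

NP = S − C = [[27, -12], [13, -8], [25, -12]].
Left-multiplying both sides by N⁻¹ gives P = N⁻¹(S − C).
N has determinant -6; N⁻¹ = [[1/2, -2, 1/2], [1/3, -1, 0], [-2/3, 1, 0]].
P = N⁻¹(S − C) = [[0, 4], [-4, 4], [-5, 0]].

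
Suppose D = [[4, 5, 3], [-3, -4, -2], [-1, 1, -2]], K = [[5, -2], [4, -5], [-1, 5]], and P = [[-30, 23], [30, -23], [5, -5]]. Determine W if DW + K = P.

W = [[0, 4], [-4, 0], [-5, 3]]

DW = P − K = [[-35, 25], [26, -18], [6, -10]].
D is on the left of W, so left-multiply by D⁻¹: W = D⁻¹(P − K).
det D = -1, so D⁻¹ = [[-10, -13, -2], [4, 5, 1], [7, 9, 1]].
W = D⁻¹(P − K) = [[0, 4], [-4, 0], [-5, 3]].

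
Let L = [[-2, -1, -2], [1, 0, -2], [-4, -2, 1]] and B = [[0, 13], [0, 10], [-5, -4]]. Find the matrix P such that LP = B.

Left-multiplying both sides by L⁻¹ gives P = L⁻¹B.
det L = 5, so L⁻¹ = [[-4/5, 1, 2/5], [7/5, -2, -6/5], [-2/5, 0, 1/5]].
P = L⁻¹B = [[-4/5, 1, 2/5], [7/5, -2, -6/5], [-2/5, 0, 1/5]] · [[0, 13], [0, 10], [-5, -4]] = [[-2, -2], [6, 3], [-1, -6]].

P = [[-2, -2], [6, 3], [-1, -6]]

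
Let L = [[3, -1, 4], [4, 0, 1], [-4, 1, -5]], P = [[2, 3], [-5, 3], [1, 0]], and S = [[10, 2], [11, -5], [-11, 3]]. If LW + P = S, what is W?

W = [[4, -2], [4, -5], [0, 0]]

LW = S − P = [[8, -1], [16, -8], [-12, 3]].
Left-multiplying both sides by L⁻¹ gives W = L⁻¹(S − P).
det L = -3; the adjugate gives L⁻¹ = [[1/3, 1/3, 1/3], [-16/3, -1/3, -13/3], [-4/3, -1/3, -4/3]].
W = L⁻¹(S − P) = [[4, -2], [4, -5], [0, 0]].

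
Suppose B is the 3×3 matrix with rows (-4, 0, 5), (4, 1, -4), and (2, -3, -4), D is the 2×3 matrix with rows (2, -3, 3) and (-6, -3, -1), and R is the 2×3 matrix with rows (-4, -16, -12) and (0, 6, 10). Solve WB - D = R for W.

WB = R + D = [[-2, -19, -9], [-6, 3, 9]].
Since B sits to the right of W, W = (R + D)B⁻¹.
det B = -6, so B⁻¹ = [[8/3, 5/2, 5/6], [-4/3, -1, -2/3], [7/3, 2, 2/3]].
W = (R + D)B⁻¹ = [[-1, -4, 5], [1, 0, -1]].

W = [[-1, -4, 5], [1, 0, -1]]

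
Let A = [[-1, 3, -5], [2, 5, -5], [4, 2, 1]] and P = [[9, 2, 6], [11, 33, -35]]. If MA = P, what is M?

M = [[5, -5, 6], [1, 6, 0]]

Right-multiplying both sides by A⁻¹ gives M = PA⁻¹.
det A = -1, so A⁻¹ = [[-15, 13, -10], [22, -19, 15], [16, -14, 11]].
M = PA⁻¹ = [[9, 2, 6], [11, 33, -35]] · [[-15, 13, -10], [22, -19, 15], [16, -14, 11]] = [[5, -5, 6], [1, 6, 0]].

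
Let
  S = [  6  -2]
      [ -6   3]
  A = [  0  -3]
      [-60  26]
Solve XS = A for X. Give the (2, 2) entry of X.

6

Since S sits to the right of X, X = AS⁻¹.
det S = 6; the adjugate gives S⁻¹ = [[1/2, 1/3], [1, 1]].
X = AS⁻¹ = [[0, -3], [-60, 26]] · [[1/2, 1/3], [1, 1]] = [[-3, -3], [-4, 6]].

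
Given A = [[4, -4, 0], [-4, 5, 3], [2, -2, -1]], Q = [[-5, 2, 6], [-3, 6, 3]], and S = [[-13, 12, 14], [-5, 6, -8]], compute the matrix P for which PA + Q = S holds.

PA = S − Q = [[-8, 10, 8], [-2, 0, -11]].
Since A sits to the right of P, P = (S − Q)A⁻¹.
det A = -4, so A⁻¹ = [[-1/4, 1, 3], [-1/2, 1, 3], [1/2, 0, -1]].
P = (S − Q)A⁻¹ = [[1, 2, -2], [-5, -2, 5]].

P = [[1, 2, -2], [-5, -2, 5]]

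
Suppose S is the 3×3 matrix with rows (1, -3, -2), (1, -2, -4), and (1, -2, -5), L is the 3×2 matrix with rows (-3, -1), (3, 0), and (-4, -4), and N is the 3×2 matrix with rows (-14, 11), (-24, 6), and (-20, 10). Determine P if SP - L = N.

P = [[-5, -2], [2, -4], [3, 0]]

SP = N + L = [[-17, 10], [-21, 6], [-24, 6]].
Left-multiplying both sides by S⁻¹ gives P = S⁻¹(N + L).
det S = -1, so S⁻¹ = [[-2, 11, -8], [-1, 3, -2], [0, 1, -1]].
P = S⁻¹(N + L) = [[-5, -2], [2, -4], [3, 0]].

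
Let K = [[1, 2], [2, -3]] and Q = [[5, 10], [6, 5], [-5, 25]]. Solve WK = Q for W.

K is on the right of W, so right-multiply by K⁻¹: W = QK⁻¹.
det K = -7, so K⁻¹ = [[3/7, 2/7], [2/7, -1/7]].
W = QK⁻¹ = [[5, 10], [6, 5], [-5, 25]] · [[3/7, 2/7], [2/7, -1/7]] = [[5, 0], [4, 1], [5, -5]].

W = [[5, 0], [4, 1], [5, -5]]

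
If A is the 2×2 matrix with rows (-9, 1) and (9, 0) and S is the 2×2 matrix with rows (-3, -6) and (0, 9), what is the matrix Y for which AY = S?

Y = [[0, 1], [-3, 3]]

A is on the left of Y, so left-multiply by A⁻¹: Y = A⁻¹S.
det A = -9, so A⁻¹ = [[0, 1/9], [1, 1]].
Y = A⁻¹S = [[0, 1/9], [1, 1]] · [[-3, -6], [0, 9]] = [[0, 1], [-3, 3]].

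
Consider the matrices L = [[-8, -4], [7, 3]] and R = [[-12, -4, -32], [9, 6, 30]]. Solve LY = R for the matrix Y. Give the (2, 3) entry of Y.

-4

Left-multiplying both sides by L⁻¹ gives Y = L⁻¹R.
det L = 4; the adjugate gives L⁻¹ = [[3/4, 1], [-7/4, -2]].
Y = L⁻¹R = [[3/4, 1], [-7/4, -2]] · [[-12, -4, -32], [9, 6, 30]] = [[0, 3, 6], [3, -5, -4]].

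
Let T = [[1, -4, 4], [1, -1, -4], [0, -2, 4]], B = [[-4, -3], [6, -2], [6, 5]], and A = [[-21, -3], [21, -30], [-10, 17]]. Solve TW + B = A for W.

W = [[-1, -4], [0, 4], [-4, 5]]

TW = A − B = [[-17, 0], [15, -28], [-16, 12]].
Since T multiplies W on the left, W = T⁻¹(A − B).
T has determinant -4; T⁻¹ = [[3, -2, -5], [1, -1, -2], [1/2, -1/2, -3/4]].
W = T⁻¹(A − B) = [[-1, -4], [0, 4], [-4, 5]].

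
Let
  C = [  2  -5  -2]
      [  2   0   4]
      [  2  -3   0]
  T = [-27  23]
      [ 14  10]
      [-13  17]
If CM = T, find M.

M = [[-5, 1], [1, -5], [6, 2]]

C is on the left of M, so left-multiply by C⁻¹: M = C⁻¹T.
det C = -4; the adjugate gives C⁻¹ = [[-3, -3/2, 5], [-2, -1, 3], [3/2, 1, -5/2]].
M = C⁻¹T = [[-3, -3/2, 5], [-2, -1, 3], [3/2, 1, -5/2]] · [[-27, 23], [14, 10], [-13, 17]] = [[-5, 1], [1, -5], [6, 2]].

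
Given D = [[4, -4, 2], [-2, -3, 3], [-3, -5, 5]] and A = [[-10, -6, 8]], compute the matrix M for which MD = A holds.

M = [[-1, 0, 2]]

Right-multiplying both sides by D⁻¹ gives M = AD⁻¹.
det D = -2; the adjugate gives D⁻¹ = [[0, -5, 3], [-1/2, -13, 8], [-1/2, -16, 10]].
M = AD⁻¹ = [[-10, -6, 8]] · [[0, -5, 3], [-1/2, -13, 8], [-1/2, -16, 10]] = [[-1, 0, 2]].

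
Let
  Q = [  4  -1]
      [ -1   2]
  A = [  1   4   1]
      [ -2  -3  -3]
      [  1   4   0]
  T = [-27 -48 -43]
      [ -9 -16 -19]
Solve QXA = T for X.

X = [[-3, 4, 2], [-5, 4, 4]]

X = Q⁻¹TA⁻¹ (apply Q⁻¹ on the left and A⁻¹ on the right).
Q has determinant 7; Q⁻¹ = [[2/7, 1/7], [1/7, 4/7]].
A has determinant -5; A⁻¹ = [[-12/5, -4/5, 9/5], [3/5, 1/5, -1/5], [1, 0, -1]].
Q⁻¹T = [[-9, -16, -15], [-9, -16, -17]].
X = (Q⁻¹T)A⁻¹ = [[-3, 4, 2], [-5, 4, 4]].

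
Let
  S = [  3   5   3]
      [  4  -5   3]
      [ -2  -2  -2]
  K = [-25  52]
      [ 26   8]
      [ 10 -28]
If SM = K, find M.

M = [[1, 6], [-5, 5], [-1, 3]]

Left-multiplying both sides by S⁻¹ gives M = S⁻¹K.
S has determinant 4; S⁻¹ = [[4, 1, 15/2], [1/2, 0, 3/4], [-9/2, -1, -35/4]].
M = S⁻¹K = [[4, 1, 15/2], [1/2, 0, 3/4], [-9/2, -1, -35/4]] · [[-25, 52], [26, 8], [10, -28]] = [[1, 6], [-5, 5], [-1, 3]].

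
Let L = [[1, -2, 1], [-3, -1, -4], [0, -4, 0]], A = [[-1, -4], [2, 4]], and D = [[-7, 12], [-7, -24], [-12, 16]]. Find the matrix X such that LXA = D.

X = [[-2, -5], [5, 4], [-1, 3]]

Left-multiply by L⁻¹ and right-multiply by A⁻¹: X = L⁻¹DA⁻¹.
det L = -4; the adjugate gives L⁻¹ = [[4, 1, -9/4], [0, 0, -1/4], [-3, -1, 7/4]].
det A = 4, so A⁻¹ = [[1, 1], [-1/2, -1/4]].
L⁻¹D = [[-8, -12], [3, -4], [7, 16]].
X = (L⁻¹D)A⁻¹ = [[-2, -5], [5, 4], [-1, 3]].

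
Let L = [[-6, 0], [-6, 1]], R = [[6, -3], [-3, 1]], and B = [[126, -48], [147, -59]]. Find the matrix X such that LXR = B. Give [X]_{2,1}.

4

X = L⁻¹BR⁻¹ (apply L⁻¹ on the left and R⁻¹ on the right).
L has determinant -6; L⁻¹ = [[-1/6, 0], [-1, 1]].
det R = -3; the adjugate gives R⁻¹ = [[-1/3, -1], [-1, -2]].
L⁻¹B = [[-21, 8], [21, -11]].
X = (L⁻¹B)R⁻¹ = [[-1, 5], [4, 1]].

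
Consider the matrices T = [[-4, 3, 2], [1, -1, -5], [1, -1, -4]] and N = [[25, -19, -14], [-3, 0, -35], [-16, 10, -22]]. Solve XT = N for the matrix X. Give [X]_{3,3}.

Since T sits to the right of X, X = NT⁻¹.
det T = 1, so T⁻¹ = [[-1, 10, -13], [-1, 14, -18], [0, -1, 1]].
X = NT⁻¹ = [[25, -19, -14], [-3, 0, -35], [-16, 10, -22]] · [[-1, 10, -13], [-1, 14, -18], [0, -1, 1]] = [[-6, -2, 3], [3, 5, 4], [6, 2, 6]].

6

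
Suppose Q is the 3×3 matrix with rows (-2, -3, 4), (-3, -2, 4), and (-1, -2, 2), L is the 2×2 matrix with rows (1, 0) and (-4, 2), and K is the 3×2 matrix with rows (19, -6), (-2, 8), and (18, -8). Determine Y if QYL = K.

Y = Q⁻¹KL⁻¹ (apply Q⁻¹ on the left and L⁻¹ on the right).
Q has determinant 2; Q⁻¹ = [[2, -1, -2], [1, 0, -2], [2, -1/2, -5/2]].
det L = 2; the adjugate gives L⁻¹ = [[1, 0], [2, 1/2]].
Q⁻¹K = [[4, -4], [-17, 10], [-6, 4]].
Y = (Q⁻¹K)L⁻¹ = [[-4, -2], [3, 5], [2, 2]].

Y = [[-4, -2], [3, 5], [2, 2]]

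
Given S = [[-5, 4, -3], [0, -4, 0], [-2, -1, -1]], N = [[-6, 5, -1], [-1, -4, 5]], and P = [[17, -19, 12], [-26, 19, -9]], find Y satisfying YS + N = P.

Y = [[-3, 4, -4], [3, -4, 5]]

YS = P − N = [[23, -24, 13], [-25, 23, -14]].
S is on the right of Y, so right-multiply by S⁻¹: Y = (P − N)S⁻¹.
det S = 4; the adjugate gives S⁻¹ = [[1, 7/4, -3], [0, -1/4, 0], [-2, -13/4, 5]].
Y = (P − N)S⁻¹ = [[-3, 4, -4], [3, -4, 5]].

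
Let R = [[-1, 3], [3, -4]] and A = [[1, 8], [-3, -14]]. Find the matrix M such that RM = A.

M = [[-1, -2], [0, 2]]

Left-multiplying both sides by R⁻¹ gives M = R⁻¹A.
det R = -5; the adjugate gives R⁻¹ = [[4/5, 3/5], [3/5, 1/5]].
M = R⁻¹A = [[4/5, 3/5], [3/5, 1/5]] · [[1, 8], [-3, -14]] = [[-1, -2], [0, 2]].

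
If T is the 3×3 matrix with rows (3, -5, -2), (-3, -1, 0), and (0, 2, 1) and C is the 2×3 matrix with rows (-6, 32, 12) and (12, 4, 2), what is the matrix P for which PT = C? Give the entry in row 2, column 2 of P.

-2

T is on the right of P, so right-multiply by T⁻¹: P = CT⁻¹.
T has determinant -6; T⁻¹ = [[1/6, -1/6, 1/3], [-1/2, -1/2, -1], [1, 1, 3]].
P = CT⁻¹ = [[-6, 32, 12], [12, 4, 2]] · [[1/6, -1/6, 1/3], [-1/2, -1/2, -1], [1, 1, 3]] = [[-5, -3, 2], [2, -2, 6]].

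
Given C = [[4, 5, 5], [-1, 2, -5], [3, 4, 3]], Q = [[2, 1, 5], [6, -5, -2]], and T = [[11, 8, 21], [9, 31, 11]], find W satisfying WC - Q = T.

W = [[5, -2, -3], [2, 2, 3]]

WC = T + Q = [[13, 9, 26], [15, 26, 9]].
Since C sits to the right of W, W = (T + Q)C⁻¹.
det C = -6; the adjugate gives C⁻¹ = [[-13/3, -5/6, 35/6], [2, 1/2, -5/2], [5/3, 1/6, -13/6]].
W = (T + Q)C⁻¹ = [[5, -2, -3], [2, 2, 3]].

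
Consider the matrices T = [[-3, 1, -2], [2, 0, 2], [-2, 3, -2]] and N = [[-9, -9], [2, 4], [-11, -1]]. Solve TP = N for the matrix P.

Left-multiplying both sides by T⁻¹ gives P = T⁻¹N.
det T = 6; the adjugate gives T⁻¹ = [[-1, -2/3, 1/3], [0, 1/3, 1/3], [1, 7/6, -1/3]].
P = T⁻¹N = [[-1, -2/3, 1/3], [0, 1/3, 1/3], [1, 7/6, -1/3]] · [[-9, -9], [2, 4], [-11, -1]] = [[4, 6], [-3, 1], [-3, -4]].

P = [[4, 6], [-3, 1], [-3, -4]]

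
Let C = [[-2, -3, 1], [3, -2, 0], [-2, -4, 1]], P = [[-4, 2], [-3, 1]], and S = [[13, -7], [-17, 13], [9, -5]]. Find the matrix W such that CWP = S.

Isolating W: multiply by C⁻¹ from the left and P⁻¹ from the right, so W = C⁻¹SP⁻¹.
det C = -3; the adjugate gives C⁻¹ = [[2/3, 1/3, -2/3], [1, 0, -1], [16/3, 2/3, -13/3]].
det P = 2; the adjugate gives P⁻¹ = [[1/2, -1], [3/2, -2]].
C⁻¹S = [[-3, 3], [4, -2], [19, -7]].
W = (C⁻¹S)P⁻¹ = [[3, -3], [-1, 0], [-1, -5]].

W = [[3, -3], [-1, 0], [-1, -5]]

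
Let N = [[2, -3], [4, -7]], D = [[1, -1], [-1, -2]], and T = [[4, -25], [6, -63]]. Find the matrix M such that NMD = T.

M = [[1, -4], [-3, -5]]

Left-multiply by N⁻¹ and right-multiply by D⁻¹: M = N⁻¹TD⁻¹.
N has determinant -2; N⁻¹ = [[7/2, -3/2], [2, -1]].
det D = -3, so D⁻¹ = [[2/3, -1/3], [-1/3, -1/3]].
N⁻¹T = [[5, 7], [2, 13]].
M = (N⁻¹T)D⁻¹ = [[1, -4], [-3, -5]].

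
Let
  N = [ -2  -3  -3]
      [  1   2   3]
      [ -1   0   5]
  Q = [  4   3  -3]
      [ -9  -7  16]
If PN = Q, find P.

P = [[-5, -6, 0], [1, -2, 5]]

Since N sits to the right of P, P = QN⁻¹.
det N = -2; the adjugate gives N⁻¹ = [[-5, -15/2, 3/2], [4, 13/2, -3/2], [-1, -3/2, 1/2]].
P = QN⁻¹ = [[4, 3, -3], [-9, -7, 16]] · [[-5, -15/2, 3/2], [4, 13/2, -3/2], [-1, -3/2, 1/2]] = [[-5, -6, 0], [1, -2, 5]].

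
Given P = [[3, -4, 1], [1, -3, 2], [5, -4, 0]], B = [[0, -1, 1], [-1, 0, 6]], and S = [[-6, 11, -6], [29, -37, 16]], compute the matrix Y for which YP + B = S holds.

Y = [[1, -4, -1], [4, 3, 3]]

YP = S − B = [[-6, 12, -7], [30, -37, 10]].
Right-multiplying both sides by P⁻¹ gives Y = (S − B)P⁻¹.
det P = -5; the adjugate gives P⁻¹ = [[-8/5, 4/5, 1], [-2, 1, 1], [-11/5, 8/5, 1]].
Y = (S − B)P⁻¹ = [[1, -4, -1], [4, 3, 3]].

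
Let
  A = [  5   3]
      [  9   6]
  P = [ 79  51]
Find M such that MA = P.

A is on the right of M, so right-multiply by A⁻¹: M = PA⁻¹.
det A = 3, so A⁻¹ = [[2, -1], [-3, 5/3]].
M = PA⁻¹ = [[79, 51]] · [[2, -1], [-3, 5/3]] = [[5, 6]].

M = [[5, 6]]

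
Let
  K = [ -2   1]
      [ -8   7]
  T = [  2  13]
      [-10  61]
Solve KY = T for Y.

Y = [[-4, -5], [-6, 3]]

Since K multiplies Y on the left, Y = K⁻¹T.
det K = -6; the adjugate gives K⁻¹ = [[-7/6, 1/6], [-4/3, 1/3]].
Y = K⁻¹T = [[-7/6, 1/6], [-4/3, 1/3]] · [[2, 13], [-10, 61]] = [[-4, -5], [-6, 3]].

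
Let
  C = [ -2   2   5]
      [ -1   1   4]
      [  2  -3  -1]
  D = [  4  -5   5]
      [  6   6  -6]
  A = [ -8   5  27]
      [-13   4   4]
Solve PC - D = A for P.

PC = A + D = [[-4, 0, 32], [-7, 10, -2]].
Since C sits to the right of P, P = (A + D)C⁻¹.
det C = -3, so C⁻¹ = [[-11/3, 13/3, -1], [-7/3, 8/3, -1], [-1/3, 2/3, 0]].
P = (A + D)C⁻¹ = [[4, 4, 4], [3, -5, -3]].

P = [[4, 4, 4], [3, -5, -3]]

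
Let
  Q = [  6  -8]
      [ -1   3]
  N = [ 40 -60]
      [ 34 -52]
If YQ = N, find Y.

Right-multiplying both sides by Q⁻¹ gives Y = NQ⁻¹.
det Q = 10, so Q⁻¹ = [[3/10, 4/5], [1/10, 3/5]].
Y = NQ⁻¹ = [[40, -60], [34, -52]] · [[3/10, 4/5], [1/10, 3/5]] = [[6, -4], [5, -4]].

Y = [[6, -4], [5, -4]]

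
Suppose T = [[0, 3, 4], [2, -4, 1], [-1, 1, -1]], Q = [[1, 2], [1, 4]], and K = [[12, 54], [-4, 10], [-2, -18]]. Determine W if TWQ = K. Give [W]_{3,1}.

-3

W = T⁻¹KQ⁻¹ (apply T⁻¹ on the left and Q⁻¹ on the right).
det T = -5; the adjugate gives T⁻¹ = [[-3/5, -7/5, -19/5], [-1/5, -4/5, -8/5], [2/5, 3/5, 6/5]].
Q has determinant 2; Q⁻¹ = [[2, -1], [-1/2, 1/2]].
T⁻¹K = [[6, 22], [4, 10], [0, 6]].
W = (T⁻¹K)Q⁻¹ = [[1, 5], [3, 1], [-3, 3]].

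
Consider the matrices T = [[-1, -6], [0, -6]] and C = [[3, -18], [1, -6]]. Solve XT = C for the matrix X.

X = [[-3, 6], [-1, 2]]

Since T sits to the right of X, X = CT⁻¹.
det T = 6, so T⁻¹ = [[-1, 1], [0, -1/6]].
X = CT⁻¹ = [[3, -18], [1, -6]] · [[-1, 1], [0, -1/6]] = [[-3, 6], [-1, 2]].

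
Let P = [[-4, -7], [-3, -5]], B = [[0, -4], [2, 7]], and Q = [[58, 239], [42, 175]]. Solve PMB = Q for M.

Isolating M: multiply by P⁻¹ from the left and B⁻¹ from the right, so M = P⁻¹QB⁻¹.
det P = -1, so P⁻¹ = [[5, -7], [-3, 4]].
det B = 8, so B⁻¹ = [[7/8, 1/2], [-1/4, 0]].
P⁻¹Q = [[-4, -30], [-6, -17]].
M = (P⁻¹Q)B⁻¹ = [[4, -2], [-1, -3]].

M = [[4, -2], [-1, -3]]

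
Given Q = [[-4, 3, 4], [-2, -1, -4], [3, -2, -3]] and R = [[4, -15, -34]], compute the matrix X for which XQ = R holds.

Q is on the right of X, so right-multiply by Q⁻¹: X = RQ⁻¹.
det Q = -6, so Q⁻¹ = [[5/6, -1/6, 4/3], [3, 0, 4], [-7/6, -1/6, -5/3]].
X = RQ⁻¹ = [[4, -15, -34]] · [[5/6, -1/6, 4/3], [3, 0, 4], [-7/6, -1/6, -5/3]] = [[-2, 5, 2]].

X = [[-2, 5, 2]]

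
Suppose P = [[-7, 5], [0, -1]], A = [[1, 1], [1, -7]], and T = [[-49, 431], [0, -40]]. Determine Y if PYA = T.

Isolating Y: multiply by P⁻¹ from the left and A⁻¹ from the right, so Y = P⁻¹TA⁻¹.
det P = 7; the adjugate gives P⁻¹ = [[-1/7, -5/7], [0, -1]].
A has determinant -8; A⁻¹ = [[7/8, 1/8], [1/8, -1/8]].
P⁻¹T = [[7, -33], [0, 40]].
Y = (P⁻¹T)A⁻¹ = [[2, 5], [5, -5]].

Y = [[2, 5], [5, -5]]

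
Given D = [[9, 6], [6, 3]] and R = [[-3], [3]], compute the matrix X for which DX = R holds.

Since D multiplies X on the left, X = D⁻¹R.
D has determinant -9; D⁻¹ = [[-1/3, 2/3], [2/3, -1]].
X = D⁻¹R = [[-1/3, 2/3], [2/3, -1]] · [[-3], [3]] = [[3], [-5]].

X = [[3], [-5]]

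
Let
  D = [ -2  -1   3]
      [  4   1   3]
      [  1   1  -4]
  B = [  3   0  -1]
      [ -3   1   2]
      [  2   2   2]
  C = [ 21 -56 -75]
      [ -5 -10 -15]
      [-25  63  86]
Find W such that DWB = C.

Isolating W: multiply by D⁻¹ from the left and B⁻¹ from the right, so W = D⁻¹CB⁻¹.
D has determinant 4; D⁻¹ = [[-7/4, -1/4, -3/2], [19/4, 5/4, 9/2], [3/4, 1/4, 1/2]].
B has determinant 2; B⁻¹ = [[-1, -1, 1/2], [5, 4, -3/2], [-4, -3, 3/2]].
D⁻¹C = [[2, 6, 6], [-19, 5, 12], [2, -13, -17]].
W = (D⁻¹C)B⁻¹ = [[4, 4, 1], [-4, 3, 1], [1, -3, -5]].

W = [[4, 4, 1], [-4, 3, 1], [1, -3, -5]]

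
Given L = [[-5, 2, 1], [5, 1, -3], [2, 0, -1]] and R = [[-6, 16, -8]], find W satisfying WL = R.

Since L sits to the right of W, W = RL⁻¹.
det L = 1, so L⁻¹ = [[-1, 2, -7], [-1, 3, -10], [-2, 4, -15]].
W = RL⁻¹ = [[-6, 16, -8]] · [[-1, 2, -7], [-1, 3, -10], [-2, 4, -15]] = [[6, 4, 2]].

W = [[6, 4, 2]]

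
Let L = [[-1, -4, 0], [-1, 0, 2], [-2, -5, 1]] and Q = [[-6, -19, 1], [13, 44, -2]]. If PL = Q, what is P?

Since L sits to the right of P, P = QL⁻¹.
det L = 2; the adjugate gives L⁻¹ = [[5, 2, -4], [-3/2, -1/2, 1], [5/2, 3/2, -2]].
P = QL⁻¹ = [[-6, -19, 1], [13, 44, -2]] · [[5, 2, -4], [-3/2, -1/2, 1], [5/2, 3/2, -2]] = [[1, -1, 3], [-6, 1, -4]].

P = [[1, -1, 3], [-6, 1, -4]]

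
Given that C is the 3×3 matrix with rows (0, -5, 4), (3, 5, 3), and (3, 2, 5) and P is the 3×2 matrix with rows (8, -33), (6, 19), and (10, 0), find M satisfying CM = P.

C is on the left of M, so left-multiply by C⁻¹: M = C⁻¹P.
det C = -6; the adjugate gives C⁻¹ = [[-19/6, -11/2, 35/6], [1, 2, -2], [3/2, 5/2, -5/2]].
M = C⁻¹P = [[-19/6, -11/2, 35/6], [1, 2, -2], [3/2, 5/2, -5/2]] · [[8, -33], [6, 19], [10, 0]] = [[0, 0], [0, 5], [2, -2]].

M = [[0, 0], [0, 5], [2, -2]]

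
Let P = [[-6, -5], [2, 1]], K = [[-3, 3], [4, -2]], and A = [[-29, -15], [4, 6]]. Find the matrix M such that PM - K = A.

M = [[2, 2], [4, 0]]

PM = A + K = [[-32, -12], [8, 4]].
Left-multiplying both sides by P⁻¹ gives M = P⁻¹(A + K).
det P = 4; the adjugate gives P⁻¹ = [[1/4, 5/4], [-1/2, -3/2]].
M = P⁻¹(A + K) = [[2, 2], [4, 0]].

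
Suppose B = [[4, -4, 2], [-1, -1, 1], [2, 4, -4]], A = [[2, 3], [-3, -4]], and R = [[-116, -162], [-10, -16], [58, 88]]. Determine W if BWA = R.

W = [[0, 3], [3, -5], [-5, -4]]

Left-multiply by B⁻¹ and right-multiply by A⁻¹: W = B⁻¹RA⁻¹.
det B = 4, so B⁻¹ = [[0, -2, -1/2], [-1/2, -5, -3/2], [-1/2, -6, -2]].
det A = 1; the adjugate gives A⁻¹ = [[-4, -3], [3, 2]].
B⁻¹R = [[-9, -12], [21, 29], [2, 1]].
W = (B⁻¹R)A⁻¹ = [[0, 3], [3, -5], [-5, -4]].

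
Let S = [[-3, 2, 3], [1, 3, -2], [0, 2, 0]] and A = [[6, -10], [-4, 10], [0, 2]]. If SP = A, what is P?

S is on the left of P, so left-multiply by S⁻¹: P = S⁻¹A.
det S = -6, so S⁻¹ = [[-2/3, -1, 13/6], [0, 0, 1/2], [-1/3, -1, 11/6]].
P = S⁻¹A = [[-2/3, -1, 13/6], [0, 0, 1/2], [-1/3, -1, 11/6]] · [[6, -10], [-4, 10], [0, 2]] = [[0, 1], [0, 1], [2, -3]].

P = [[0, 1], [0, 1], [2, -3]]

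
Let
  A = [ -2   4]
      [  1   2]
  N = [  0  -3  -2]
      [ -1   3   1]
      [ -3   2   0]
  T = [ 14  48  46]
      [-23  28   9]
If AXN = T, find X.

Left-multiply by A⁻¹ and right-multiply by N⁻¹: X = A⁻¹TN⁻¹.
det A = -8, so A⁻¹ = [[-1/4, 1/2], [1/8, 1/4]].
det N = -5; the adjugate gives N⁻¹ = [[2/5, 4/5, -3/5], [3/5, 6/5, -2/5], [-7/5, -9/5, 3/5]].
A⁻¹T = [[-15, 2, -7], [-4, 13, 8]].
X = (A⁻¹T)N⁻¹ = [[5, 3, 4], [-5, -2, 2]].

X = [[5, 3, 4], [-5, -2, 2]]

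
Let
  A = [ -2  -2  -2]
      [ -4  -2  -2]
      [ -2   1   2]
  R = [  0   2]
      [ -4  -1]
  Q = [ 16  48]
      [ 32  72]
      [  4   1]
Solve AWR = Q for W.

Left-multiply by A⁻¹ and right-multiply by R⁻¹: W = A⁻¹QR⁻¹.
det A = -4; the adjugate gives A⁻¹ = [[1/2, -1/2, 0], [-3, 2, -1], [2, -3/2, 1]].
R has determinant 8; R⁻¹ = [[-1/8, -1/4], [1/2, 0]].
A⁻¹Q = [[-8, -12], [12, -1], [-12, -11]].
W = (A⁻¹Q)R⁻¹ = [[-5, 2], [-2, -3], [-4, 3]].

W = [[-5, 2], [-2, -3], [-4, 3]]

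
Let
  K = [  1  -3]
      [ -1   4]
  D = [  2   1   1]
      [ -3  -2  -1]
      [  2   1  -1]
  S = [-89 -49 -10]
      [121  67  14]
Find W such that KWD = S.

W = K⁻¹SD⁻¹ (apply K⁻¹ on the left and D⁻¹ on the right).
K has determinant 1; K⁻¹ = [[4, 3], [1, 1]].
det D = 2; the adjugate gives D⁻¹ = [[3/2, 1, 1/2], [-5/2, -2, -1/2], [1/2, 0, -1/2]].
K⁻¹S = [[7, 5, 2], [32, 18, 4]].
W = (K⁻¹S)D⁻¹ = [[-1, -3, 0], [5, -4, 5]].

W = [[-1, -3, 0], [5, -4, 5]]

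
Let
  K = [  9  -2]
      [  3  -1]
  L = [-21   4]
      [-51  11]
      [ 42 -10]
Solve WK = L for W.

K is on the right of W, so right-multiply by K⁻¹: W = LK⁻¹.
K has determinant -3; K⁻¹ = [[1/3, -2/3], [1, -3]].
W = LK⁻¹ = [[-21, 4], [-51, 11], [42, -10]] · [[1/3, -2/3], [1, -3]] = [[-3, 2], [-6, 1], [4, 2]].

W = [[-3, 2], [-6, 1], [4, 2]]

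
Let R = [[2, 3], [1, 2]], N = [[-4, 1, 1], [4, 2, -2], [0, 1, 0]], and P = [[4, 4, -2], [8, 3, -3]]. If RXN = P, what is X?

X = R⁻¹PN⁻¹ (apply R⁻¹ on the left and N⁻¹ on the right).
R has determinant 1; R⁻¹ = [[2, -3], [-1, 2]].
det N = -4; the adjugate gives N⁻¹ = [[-1/2, -1/4, 1], [0, 0, 1], [-1, -1, 3]].
R⁻¹P = [[-16, -1, 5], [12, 2, -4]].
X = (R⁻¹P)N⁻¹ = [[3, -1, -2], [-2, 1, 2]].

X = [[3, -1, -2], [-2, 1, 2]]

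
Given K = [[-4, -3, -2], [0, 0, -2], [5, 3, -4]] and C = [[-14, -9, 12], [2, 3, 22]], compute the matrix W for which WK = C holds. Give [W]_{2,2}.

-4

K is on the right of W, so right-multiply by K⁻¹: W = CK⁻¹.
det K = 6; the adjugate gives K⁻¹ = [[1, -3, 1], [-5/3, 13/3, -4/3], [0, -1/2, 0]].
W = CK⁻¹ = [[-14, -9, 12], [2, 3, 22]] · [[1, -3, 1], [-5/3, 13/3, -4/3], [0, -1/2, 0]] = [[1, -3, -2], [-3, -4, -2]].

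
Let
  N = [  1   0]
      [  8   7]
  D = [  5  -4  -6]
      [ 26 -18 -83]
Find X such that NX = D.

X = [[5, -4, -6], [-2, 2, -5]]

N is on the left of X, so left-multiply by N⁻¹: X = N⁻¹D.
N has determinant 7; N⁻¹ = [[1, 0], [-8/7, 1/7]].
X = N⁻¹D = [[1, 0], [-8/7, 1/7]] · [[5, -4, -6], [26, -18, -83]] = [[5, -4, -6], [-2, 2, -5]].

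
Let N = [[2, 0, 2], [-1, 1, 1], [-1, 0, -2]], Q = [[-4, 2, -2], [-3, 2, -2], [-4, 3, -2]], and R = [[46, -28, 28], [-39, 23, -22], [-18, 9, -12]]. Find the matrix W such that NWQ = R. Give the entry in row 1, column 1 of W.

Left-multiply by N⁻¹ and right-multiply by Q⁻¹: W = N⁻¹RQ⁻¹.
N has determinant -2; N⁻¹ = [[1, 0, 1], [3/2, 1, 2], [-1/2, 0, -1]].
det Q = -2, so Q⁻¹ = [[-1, 1, 0], [-1, 0, 1], [1/2, -2, 1]].
N⁻¹R = [[28, -19, 16], [-6, -1, -4], [-5, 5, -2]].
W = (N⁻¹R)Q⁻¹ = [[-1, -4, -3], [5, 2, -5], [-1, -1, 3]].

-1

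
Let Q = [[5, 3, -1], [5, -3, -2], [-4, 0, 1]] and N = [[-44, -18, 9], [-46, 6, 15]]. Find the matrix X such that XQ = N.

X = [[-5, 1, 6], [-4, -6, -1]]

Since Q sits to the right of X, X = NQ⁻¹.
Q has determinant 6; Q⁻¹ = [[-1/2, -1/2, -3/2], [1/2, 1/6, 5/6], [-2, -2, -5]].
X = NQ⁻¹ = [[-44, -18, 9], [-46, 6, 15]] · [[-1/2, -1/2, -3/2], [1/2, 1/6, 5/6], [-2, -2, -5]] = [[-5, 1, 6], [-4, -6, -1]].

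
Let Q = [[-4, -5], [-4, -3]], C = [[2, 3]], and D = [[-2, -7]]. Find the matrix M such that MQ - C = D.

MQ = D + C = [[0, -4]].
Q is on the right of M, so right-multiply by Q⁻¹: M = (D + C)Q⁻¹.
Q has determinant -8; Q⁻¹ = [[3/8, -5/8], [-1/2, 1/2]].
M = (D + C)Q⁻¹ = [[2, -2]].

M = [[2, -2]]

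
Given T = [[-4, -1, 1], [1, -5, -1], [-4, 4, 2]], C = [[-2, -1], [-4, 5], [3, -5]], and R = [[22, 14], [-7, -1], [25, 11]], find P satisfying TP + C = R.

P = [[-5, -5], [-1, 1], [3, -4]]

TP = R − C = [[24, 15], [-3, -6], [22, 16]].
Left-multiplying both sides by T⁻¹ gives P = T⁻¹(R − C).
det T = 6; the adjugate gives T⁻¹ = [[-1, 1, 1], [1/3, -2/3, -1/2], [-8/3, 10/3, 7/2]].
P = T⁻¹(R − C) = [[-5, -5], [-1, 1], [3, -4]].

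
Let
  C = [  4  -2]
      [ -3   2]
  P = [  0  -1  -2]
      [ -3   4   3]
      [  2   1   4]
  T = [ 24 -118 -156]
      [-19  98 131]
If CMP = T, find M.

M = [[-5, -5, -5], [2, 4, 5]]

Isolating M: multiply by C⁻¹ from the left and P⁻¹ from the right, so M = C⁻¹TP⁻¹.
C has determinant 2; C⁻¹ = [[1, 1], [3/2, 2]].
P has determinant 4; P⁻¹ = [[13/4, 1/2, 5/4], [9/2, 1, 3/2], [-11/4, -1/2, -3/4]].
C⁻¹T = [[5, -20, -25], [-2, 19, 28]].
M = (C⁻¹T)P⁻¹ = [[-5, -5, -5], [2, 4, 5]].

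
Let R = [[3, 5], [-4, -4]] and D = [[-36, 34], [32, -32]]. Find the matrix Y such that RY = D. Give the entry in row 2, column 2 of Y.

Since R multiplies Y on the left, Y = R⁻¹D.
det R = 8, so R⁻¹ = [[-1/2, -5/8], [1/2, 3/8]].
Y = R⁻¹D = [[-1/2, -5/8], [1/2, 3/8]] · [[-36, 34], [32, -32]] = [[-2, 3], [-6, 5]].

5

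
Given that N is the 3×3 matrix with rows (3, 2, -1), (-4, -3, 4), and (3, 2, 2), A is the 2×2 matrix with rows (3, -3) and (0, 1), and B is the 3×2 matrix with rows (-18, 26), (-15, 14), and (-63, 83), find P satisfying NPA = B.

P = N⁻¹BA⁻¹ (apply N⁻¹ on the left and A⁻¹ on the right).
N has determinant -3; N⁻¹ = [[14/3, 2, -5/3], [-20/3, -3, 8/3], [-1/3, 0, 1/3]].
A has determinant 3; A⁻¹ = [[1/3, 1], [0, 1]].
N⁻¹B = [[-9, 11], [-3, 6], [-15, 19]].
P = (N⁻¹B)A⁻¹ = [[-3, 2], [-1, 3], [-5, 4]].

P = [[-3, 2], [-1, 3], [-5, 4]]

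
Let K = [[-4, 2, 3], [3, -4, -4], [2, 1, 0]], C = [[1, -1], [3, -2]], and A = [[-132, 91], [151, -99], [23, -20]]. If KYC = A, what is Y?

Y = [[5, 4], [4, -5], [1, -5]]

Left-multiply by K⁻¹ and right-multiply by C⁻¹: Y = K⁻¹AC⁻¹.
det K = 1; the adjugate gives K⁻¹ = [[4, 3, 4], [-8, -6, -7], [11, 8, 10]].
det C = 1; the adjugate gives C⁻¹ = [[-2, 1], [-3, 1]].
K⁻¹A = [[17, -13], [-11, 6], [-14, 9]].
Y = (K⁻¹A)C⁻¹ = [[5, 4], [4, -5], [1, -5]].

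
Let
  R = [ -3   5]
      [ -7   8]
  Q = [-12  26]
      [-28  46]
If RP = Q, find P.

R is on the left of P, so left-multiply by R⁻¹: P = R⁻¹Q.
det R = 11; the adjugate gives R⁻¹ = [[8/11, -5/11], [7/11, -3/11]].
P = R⁻¹Q = [[8/11, -5/11], [7/11, -3/11]] · [[-12, 26], [-28, 46]] = [[4, -2], [0, 4]].

P = [[4, -2], [0, 4]]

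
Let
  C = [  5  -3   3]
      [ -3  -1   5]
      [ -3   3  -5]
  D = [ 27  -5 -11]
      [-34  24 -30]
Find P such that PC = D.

P = [[3, -4, 0], [-5, 0, 3]]

Since C sits to the right of P, P = DC⁻¹.
det C = 4; the adjugate gives C⁻¹ = [[-5/2, -3/2, -3], [-15/2, -4, -17/2], [-3, -3/2, -7/2]].
P = DC⁻¹ = [[27, -5, -11], [-34, 24, -30]] · [[-5/2, -3/2, -3], [-15/2, -4, -17/2], [-3, -3/2, -7/2]] = [[3, -4, 0], [-5, 0, 3]].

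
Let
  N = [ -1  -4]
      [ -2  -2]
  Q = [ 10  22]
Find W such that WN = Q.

Right-multiplying both sides by N⁻¹ gives W = QN⁻¹.
det N = -6; the adjugate gives N⁻¹ = [[1/3, -2/3], [-1/3, 1/6]].
W = QN⁻¹ = [[10, 22]] · [[1/3, -2/3], [-1/3, 1/6]] = [[-4, -3]].

W = [[-4, -3]]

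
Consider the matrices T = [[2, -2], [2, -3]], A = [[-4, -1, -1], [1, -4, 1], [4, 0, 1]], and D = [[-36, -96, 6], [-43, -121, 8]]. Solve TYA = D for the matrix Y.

Y = T⁻¹DA⁻¹ (apply T⁻¹ on the left and A⁻¹ on the right).
det T = -2, so T⁻¹ = [[3/2, -1], [1, -1]].
det A = -3, so A⁻¹ = [[4/3, -1/3, 5/3], [-1, 0, -1], [-16/3, 4/3, -17/3]].
T⁻¹D = [[-11, -23, 1], [7, 25, -2]].
Y = (T⁻¹D)A⁻¹ = [[3, 5, -1], [-5, -5, -2]].

Y = [[3, 5, -1], [-5, -5, -2]]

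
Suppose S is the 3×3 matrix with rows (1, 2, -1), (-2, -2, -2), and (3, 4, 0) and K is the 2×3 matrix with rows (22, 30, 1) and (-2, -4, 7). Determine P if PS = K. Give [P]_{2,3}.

-5

Right-multiplying both sides by S⁻¹ gives P = KS⁻¹.
det S = -2; the adjugate gives S⁻¹ = [[-4, 2, 3], [3, -3/2, -2], [1, -1, -1]].
P = KS⁻¹ = [[22, 30, 1], [-2, -4, 7]] · [[-4, 2, 3], [3, -3/2, -2], [1, -1, -1]] = [[3, -2, 5], [3, -5, -5]].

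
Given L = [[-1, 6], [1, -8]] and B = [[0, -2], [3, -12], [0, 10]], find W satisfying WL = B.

W = [[1, 1], [-6, -3], [-5, -5]]

Since L sits to the right of W, W = BL⁻¹.
det L = 2, so L⁻¹ = [[-4, -3], [-1/2, -1/2]].
W = BL⁻¹ = [[0, -2], [3, -12], [0, 10]] · [[-4, -3], [-1/2, -1/2]] = [[1, 1], [-6, -3], [-5, -5]].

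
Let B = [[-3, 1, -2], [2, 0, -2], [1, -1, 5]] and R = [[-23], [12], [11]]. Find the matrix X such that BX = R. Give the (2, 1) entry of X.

Left-multiplying both sides by B⁻¹ gives X = B⁻¹R.
det B = -2, so B⁻¹ = [[1, 3/2, 1], [6, 13/2, 5], [1, 1, 1]].
X = B⁻¹R = [[1, 3/2, 1], [6, 13/2, 5], [1, 1, 1]] · [[-23], [12], [11]] = [[6], [-5], [0]].

-5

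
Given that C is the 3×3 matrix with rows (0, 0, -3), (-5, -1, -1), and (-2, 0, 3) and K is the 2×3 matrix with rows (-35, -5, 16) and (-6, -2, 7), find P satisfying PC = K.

Right-multiplying both sides by C⁻¹ gives P = KC⁻¹.
det C = 6; the adjugate gives C⁻¹ = [[-1/2, 0, -1/2], [17/6, -1, 5/2], [-1/3, 0, 0]].
P = KC⁻¹ = [[-35, -5, 16], [-6, -2, 7]] · [[-1/2, 0, -1/2], [17/6, -1, 5/2], [-1/3, 0, 0]] = [[-2, 5, 5], [-5, 2, -2]].

P = [[-2, 5, 5], [-5, 2, -2]]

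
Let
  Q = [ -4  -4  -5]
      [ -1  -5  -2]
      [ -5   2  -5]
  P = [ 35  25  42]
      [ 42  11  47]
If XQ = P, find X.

Q is on the right of X, so right-multiply by Q⁻¹: X = PQ⁻¹.
det Q = -1; the adjugate gives Q⁻¹ = [[-29, 30, 17], [-5, 5, 3], [27, -28, -16]].
X = PQ⁻¹ = [[35, 25, 42], [42, 11, 47]] · [[-29, 30, 17], [-5, 5, 3], [27, -28, -16]] = [[-6, -1, -2], [-4, -1, -5]].

X = [[-6, -1, -2], [-4, -1, -5]]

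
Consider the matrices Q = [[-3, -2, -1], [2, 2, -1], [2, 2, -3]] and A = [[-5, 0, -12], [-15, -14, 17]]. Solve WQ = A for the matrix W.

Q is on the right of W, so right-multiply by Q⁻¹: W = AQ⁻¹.
det Q = 4; the adjugate gives Q⁻¹ = [[-1, -2, 1], [1, 11/4, -5/4], [0, 1/2, -1/2]].
W = AQ⁻¹ = [[-5, 0, -12], [-15, -14, 17]] · [[-1, -2, 1], [1, 11/4, -5/4], [0, 1/2, -1/2]] = [[5, 4, 1], [1, 0, -6]].

W = [[5, 4, 1], [1, 0, -6]]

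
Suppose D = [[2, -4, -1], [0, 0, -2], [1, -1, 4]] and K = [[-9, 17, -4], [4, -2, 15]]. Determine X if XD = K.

D is on the right of X, so right-multiply by D⁻¹: X = KD⁻¹.
det D = 4, so D⁻¹ = [[-1/2, 17/4, 2], [-1/2, 9/4, 1], [0, -1/2, 0]].
X = KD⁻¹ = [[-9, 17, -4], [4, -2, 15]] · [[-1/2, 17/4, 2], [-1/2, 9/4, 1], [0, -1/2, 0]] = [[-4, 2, -1], [-1, 5, 6]].

X = [[-4, 2, -1], [-1, 5, 6]]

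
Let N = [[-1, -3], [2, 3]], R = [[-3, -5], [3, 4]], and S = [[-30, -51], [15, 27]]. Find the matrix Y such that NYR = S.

Y = [[4, -1], [-5, 0]]

Y = N⁻¹SR⁻¹ (apply N⁻¹ on the left and R⁻¹ on the right).
det N = 3; the adjugate gives N⁻¹ = [[1, 1], [-2/3, -1/3]].
det R = 3; the adjugate gives R⁻¹ = [[4/3, 5/3], [-1, -1]].
N⁻¹S = [[-15, -24], [15, 25]].
Y = (N⁻¹S)R⁻¹ = [[4, -1], [-5, 0]].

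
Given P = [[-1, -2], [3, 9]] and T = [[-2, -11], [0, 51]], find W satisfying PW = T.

W = [[6, -1], [-2, 6]]

Left-multiplying both sides by P⁻¹ gives W = P⁻¹T.
det P = -3, so P⁻¹ = [[-3, -2/3], [1, 1/3]].
W = P⁻¹T = [[-3, -2/3], [1, 1/3]] · [[-2, -11], [0, 51]] = [[6, -1], [-2, 6]].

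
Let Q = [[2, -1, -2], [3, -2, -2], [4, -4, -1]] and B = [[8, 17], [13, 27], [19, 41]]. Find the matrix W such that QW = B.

Q is on the left of W, so left-multiply by Q⁻¹: W = Q⁻¹B.
Q has determinant 1; Q⁻¹ = [[-6, 7, -2], [-5, 6, -2], [-4, 4, -1]].
W = Q⁻¹B = [[-6, 7, -2], [-5, 6, -2], [-4, 4, -1]] · [[8, 17], [13, 27], [19, 41]] = [[5, 5], [0, -5], [1, -1]].

W = [[5, 5], [0, -5], [1, -1]]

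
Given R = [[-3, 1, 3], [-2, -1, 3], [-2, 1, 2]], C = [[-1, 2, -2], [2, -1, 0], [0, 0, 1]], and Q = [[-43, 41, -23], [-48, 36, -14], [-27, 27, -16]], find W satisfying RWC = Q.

Left-multiply by R⁻¹ and right-multiply by C⁻¹: W = R⁻¹QC⁻¹.
det R = 1; the adjugate gives R⁻¹ = [[-5, 1, 6], [-2, 0, 3], [-4, 1, 5]].
C has determinant -3; C⁻¹ = [[1/3, 2/3, 2/3], [2/3, 1/3, 4/3], [0, 0, 1]].
R⁻¹Q = [[5, -7, 5], [5, -1, -2], [-11, 7, -2]].
W = (R⁻¹Q)C⁻¹ = [[-3, 1, -1], [1, 3, 0], [1, -5, 0]].

W = [[-3, 1, -1], [1, 3, 0], [1, -5, 0]]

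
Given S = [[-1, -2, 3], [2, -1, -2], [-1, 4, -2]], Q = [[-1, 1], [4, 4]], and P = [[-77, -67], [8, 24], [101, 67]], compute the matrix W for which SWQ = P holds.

W = [[5, 1], [-2, 4], [2, -3]]

Left-multiply by S⁻¹ and right-multiply by Q⁻¹: W = S⁻¹PQ⁻¹.
det S = -1; the adjugate gives S⁻¹ = [[-10, -8, -7], [-6, -5, -4], [-7, -6, -5]].
det Q = -8; the adjugate gives Q⁻¹ = [[-1/2, 1/8], [1/2, 1/8]].
S⁻¹P = [[-1, 9], [18, 14], [-14, -10]].
W = (S⁻¹P)Q⁻¹ = [[5, 1], [-2, 4], [2, -3]].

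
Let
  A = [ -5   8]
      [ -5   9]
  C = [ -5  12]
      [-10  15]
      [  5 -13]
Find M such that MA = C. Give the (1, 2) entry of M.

4

Since A sits to the right of M, M = CA⁻¹.
det A = -5, so A⁻¹ = [[-9/5, 8/5], [-1, 1]].
M = CA⁻¹ = [[-5, 12], [-10, 15], [5, -13]] · [[-9/5, 8/5], [-1, 1]] = [[-3, 4], [3, -1], [4, -5]].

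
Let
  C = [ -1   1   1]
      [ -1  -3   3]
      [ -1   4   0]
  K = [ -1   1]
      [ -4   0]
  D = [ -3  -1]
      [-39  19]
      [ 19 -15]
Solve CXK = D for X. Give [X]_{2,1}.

-4

Left-multiply by C⁻¹ and right-multiply by K⁻¹: X = C⁻¹DK⁻¹.
det C = 2; the adjugate gives C⁻¹ = [[-6, 2, 3], [-3/2, 1/2, 1], [-7/2, 3/2, 2]].
det K = 4; the adjugate gives K⁻¹ = [[0, -1/4], [1, -1/4]].
C⁻¹D = [[-3, -1], [4, -4], [-10, 2]].
X = (C⁻¹D)K⁻¹ = [[-1, 1], [-4, 0], [2, 2]].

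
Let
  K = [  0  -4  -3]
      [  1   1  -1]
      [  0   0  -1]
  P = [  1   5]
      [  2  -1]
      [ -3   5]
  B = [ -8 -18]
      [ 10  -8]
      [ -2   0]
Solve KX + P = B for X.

KX = B − P = [[-9, -23], [8, -7], [1, -5]].
Since K multiplies X on the left, X = K⁻¹(B − P).
K has determinant -4; K⁻¹ = [[1/4, 1, -7/4], [-1/4, 0, 3/4], [0, 0, -1]].
X = K⁻¹(B − P) = [[4, -4], [3, 2], [-1, 5]].

X = [[4, -4], [3, 2], [-1, 5]]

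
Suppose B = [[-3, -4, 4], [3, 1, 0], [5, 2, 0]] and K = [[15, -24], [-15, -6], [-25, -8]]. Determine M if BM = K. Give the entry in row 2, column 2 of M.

6

Since B multiplies M on the left, M = B⁻¹K.
det B = 4; the adjugate gives B⁻¹ = [[0, 2, -1], [0, -5, 3], [1/4, -7/2, 9/4]].
M = B⁻¹K = [[0, 2, -1], [0, -5, 3], [1/4, -7/2, 9/4]] · [[15, -24], [-15, -6], [-25, -8]] = [[-5, -4], [0, 6], [0, -3]].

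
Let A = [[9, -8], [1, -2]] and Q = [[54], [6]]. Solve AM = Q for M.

A is on the left of M, so left-multiply by A⁻¹: M = A⁻¹Q.
A has determinant -10; A⁻¹ = [[1/5, -4/5], [1/10, -9/10]].
M = A⁻¹Q = [[1/5, -4/5], [1/10, -9/10]] · [[54], [6]] = [[6], [0]].

M = [[6], [0]]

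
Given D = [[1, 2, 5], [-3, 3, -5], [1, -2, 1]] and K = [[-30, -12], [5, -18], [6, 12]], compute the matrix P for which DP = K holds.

P = [[0, 0], [-5, -6], [-4, 0]]

D is on the left of P, so left-multiply by D⁻¹: P = D⁻¹K.
det D = 4, so D⁻¹ = [[-7/4, -3, -25/4], [-1/2, -1, -5/2], [3/4, 1, 9/4]].
P = D⁻¹K = [[-7/4, -3, -25/4], [-1/2, -1, -5/2], [3/4, 1, 9/4]] · [[-30, -12], [5, -18], [6, 12]] = [[0, 0], [-5, -6], [-4, 0]].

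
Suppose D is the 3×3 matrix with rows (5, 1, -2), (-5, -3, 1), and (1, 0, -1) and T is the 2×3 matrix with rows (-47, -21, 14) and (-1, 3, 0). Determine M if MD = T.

M = [[-3, 6, -2], [-3, -2, 4]]

D is on the right of M, so right-multiply by D⁻¹: M = TD⁻¹.
det D = 5; the adjugate gives D⁻¹ = [[3/5, 1/5, -1], [-4/5, -3/5, 1], [3/5, 1/5, -2]].
M = TD⁻¹ = [[-47, -21, 14], [-1, 3, 0]] · [[3/5, 1/5, -1], [-4/5, -3/5, 1], [3/5, 1/5, -2]] = [[-3, 6, -2], [-3, -2, 4]].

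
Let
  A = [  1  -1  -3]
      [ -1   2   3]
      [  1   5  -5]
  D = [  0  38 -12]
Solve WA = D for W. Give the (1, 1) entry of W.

-4

Since A sits to the right of W, W = DA⁻¹.
det A = -2, so A⁻¹ = [[25/2, 10, -3/2], [1, 1, 0], [7/2, 3, -1/2]].
W = DA⁻¹ = [[0, 38, -12]] · [[25/2, 10, -3/2], [1, 1, 0], [7/2, 3, -1/2]] = [[-4, 2, 6]].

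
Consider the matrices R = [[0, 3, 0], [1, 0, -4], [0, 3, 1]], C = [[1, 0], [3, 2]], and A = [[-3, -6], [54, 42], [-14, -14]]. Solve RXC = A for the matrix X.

X = R⁻¹AC⁻¹ (apply R⁻¹ on the left and C⁻¹ on the right).
R has determinant -3; R⁻¹ = [[-4, 1, 4], [1/3, 0, 0], [-1, 0, 1]].
det C = 2; the adjugate gives C⁻¹ = [[1, 0], [-3/2, 1/2]].
R⁻¹A = [[10, 10], [-1, -2], [-11, -8]].
X = (R⁻¹A)C⁻¹ = [[-5, 5], [2, -1], [1, -4]].

X = [[-5, 5], [2, -1], [1, -4]]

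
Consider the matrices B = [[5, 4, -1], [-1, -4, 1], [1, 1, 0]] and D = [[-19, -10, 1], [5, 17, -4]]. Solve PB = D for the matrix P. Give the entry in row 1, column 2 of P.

-2

Since B sits to the right of P, P = DB⁻¹.
B has determinant -4; B⁻¹ = [[1/4, 1/4, 0], [-1/4, -1/4, 1], [-3/4, 1/4, 4]].
P = DB⁻¹ = [[-19, -10, 1], [5, 17, -4]] · [[1/4, 1/4, 0], [-1/4, -1/4, 1], [-3/4, 1/4, 4]] = [[-3, -2, -6], [0, -4, 1]].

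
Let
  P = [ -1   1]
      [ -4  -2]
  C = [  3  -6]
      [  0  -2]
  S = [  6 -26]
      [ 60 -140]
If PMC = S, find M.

M = P⁻¹SC⁻¹ (apply P⁻¹ on the left and C⁻¹ on the right).
det P = 6, so P⁻¹ = [[-1/3, -1/6], [2/3, -1/6]].
det C = -6; the adjugate gives C⁻¹ = [[1/3, -1], [0, -1/2]].
P⁻¹S = [[-12, 32], [-6, 6]].
M = (P⁻¹S)C⁻¹ = [[-4, -4], [-2, 3]].

M = [[-4, -4], [-2, 3]]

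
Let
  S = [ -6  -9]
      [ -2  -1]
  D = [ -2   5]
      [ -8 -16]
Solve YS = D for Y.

Y = [[-1, 4], [2, -2]]

Since S sits to the right of Y, Y = DS⁻¹.
S has determinant -12; S⁻¹ = [[1/12, -3/4], [-1/6, 1/2]].
Y = DS⁻¹ = [[-2, 5], [-8, -16]] · [[1/12, -3/4], [-1/6, 1/2]] = [[-1, 4], [2, -2]].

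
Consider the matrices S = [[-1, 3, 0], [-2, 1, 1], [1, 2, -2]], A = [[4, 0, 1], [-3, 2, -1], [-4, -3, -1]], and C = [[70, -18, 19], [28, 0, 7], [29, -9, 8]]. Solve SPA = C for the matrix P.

Left-multiply by S⁻¹ and right-multiply by A⁻¹: P = S⁻¹CA⁻¹.
det S = -5; the adjugate gives S⁻¹ = [[4/5, -6/5, -3/5], [3/5, -2/5, -1/5], [1, -1, -1]].
det A = -3; the adjugate gives A⁻¹ = [[5/3, 1, 2/3], [-1/3, 0, -1/3], [-17/3, -4, -8/3]].
S⁻¹C = [[5, -9, 2], [25, -9, 7], [13, -9, 4]].
P = (S⁻¹C)A⁻¹ = [[0, -3, 1], [5, -3, 1], [2, -3, 1]].

P = [[0, -3, 1], [5, -3, 1], [2, -3, 1]]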